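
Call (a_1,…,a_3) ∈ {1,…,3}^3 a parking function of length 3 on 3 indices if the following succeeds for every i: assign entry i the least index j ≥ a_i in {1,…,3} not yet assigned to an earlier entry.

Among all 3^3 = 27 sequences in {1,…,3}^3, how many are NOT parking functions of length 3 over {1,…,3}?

|PF| = (3+1−3)·(3+1)^{3−1} = 1·16 = 16 (Konheim–Weiss)
Example (2,3,3) → sorted (2,3,3): b_1=2>1, not a PF.
So 27 − 16 = 11 fail.

11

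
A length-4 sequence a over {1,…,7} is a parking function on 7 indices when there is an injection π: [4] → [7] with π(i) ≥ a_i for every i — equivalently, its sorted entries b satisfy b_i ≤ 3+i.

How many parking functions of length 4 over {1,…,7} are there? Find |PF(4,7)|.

2048

#PF = 4·8^3 = 4×512 = 2048 (Pollak)
E.g. (2,2,2,6) → sorted (2,2,2,6): b_i ≤ 3+i ∀i, a PF.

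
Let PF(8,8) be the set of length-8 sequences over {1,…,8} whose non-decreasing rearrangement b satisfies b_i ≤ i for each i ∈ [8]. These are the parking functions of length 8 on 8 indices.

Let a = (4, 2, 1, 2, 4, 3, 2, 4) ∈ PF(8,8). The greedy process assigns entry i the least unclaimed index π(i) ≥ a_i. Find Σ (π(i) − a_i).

14

Σπ = 36 ({1..8} each once); Σa = 4+2+1+2+4+3+2+4 = 22; disp = 36−22 = 14.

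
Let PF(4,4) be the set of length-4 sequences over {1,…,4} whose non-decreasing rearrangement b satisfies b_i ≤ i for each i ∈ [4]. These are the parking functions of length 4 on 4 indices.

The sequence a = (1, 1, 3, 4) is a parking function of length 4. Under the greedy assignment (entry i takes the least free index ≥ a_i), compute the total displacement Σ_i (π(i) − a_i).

Σπ = 4·5/2 = 10 (π permutes [4]); Σa = 1+1+3+4 = 9; disp = 10−9 = 1.

1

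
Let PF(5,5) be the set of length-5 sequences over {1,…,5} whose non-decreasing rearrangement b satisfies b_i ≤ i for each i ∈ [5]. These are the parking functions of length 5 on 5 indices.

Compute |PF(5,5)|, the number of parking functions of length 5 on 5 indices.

1296

Count = (5+1−5)·(5+1)^{5−1} = 1 · 1296 = 1296
E.g. (4,5,2,2,1) → sorted (1,2,2,4,5): b_i ≤ i ∀i, a PF.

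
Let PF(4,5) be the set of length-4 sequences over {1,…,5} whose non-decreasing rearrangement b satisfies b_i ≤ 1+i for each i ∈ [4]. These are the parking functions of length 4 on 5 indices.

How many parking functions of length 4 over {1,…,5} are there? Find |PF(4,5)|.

#PF = 2·6^3 = 2 · 216 = 432 [KW]
E.g. (1,4,2,2) → sorted (1,2,2,4): b_i ≤ 1+i ∀i, a PF.

432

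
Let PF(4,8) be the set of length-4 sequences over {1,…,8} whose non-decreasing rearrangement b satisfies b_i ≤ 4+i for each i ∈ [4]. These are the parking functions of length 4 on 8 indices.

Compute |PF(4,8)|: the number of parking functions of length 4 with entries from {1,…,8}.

|PF(4,8)| = (8+1−4)·(8+1)^{4−1} = 5×729 = 3645 (Pollak)
Check (7,6,2,8) → sorted (2,6,7,8): b_i ≤ 4+i ∀i, a PF.

3645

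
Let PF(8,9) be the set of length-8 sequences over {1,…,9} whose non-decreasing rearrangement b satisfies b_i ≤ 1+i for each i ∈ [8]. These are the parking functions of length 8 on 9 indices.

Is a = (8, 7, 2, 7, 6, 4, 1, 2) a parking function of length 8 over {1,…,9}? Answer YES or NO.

YES

Order a: b = (1, 2, 2, 4, 6, 7, 7, 8).
  b_1=1 ≤ 2
  b_2=2 ≤ 3
  b_3=2 ≤ 4
  b_4=4 ≤ 5
  b_5=6 ≤ 6
  b_6=7 ≤ 7
  b_7=7 ≤ 8
  b_8=8 ≤ 9
All bounds hold ⇒ YES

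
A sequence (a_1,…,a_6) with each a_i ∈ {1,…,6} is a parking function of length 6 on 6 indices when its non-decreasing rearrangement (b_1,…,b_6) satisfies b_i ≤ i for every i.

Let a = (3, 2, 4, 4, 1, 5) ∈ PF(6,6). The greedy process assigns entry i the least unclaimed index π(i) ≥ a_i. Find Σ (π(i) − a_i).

2

Σπ = 21 ({1..6} each once); Σa = 3+2+4+4+1+5 = 19; disp = 21−19 = 2.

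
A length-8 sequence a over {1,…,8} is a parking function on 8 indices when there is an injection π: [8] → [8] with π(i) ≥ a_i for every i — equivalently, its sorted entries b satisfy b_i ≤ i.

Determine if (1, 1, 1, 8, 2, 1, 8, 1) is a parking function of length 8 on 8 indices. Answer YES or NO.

Rearranged: b = (1, 1, 1, 1, 1, 2, 8, 8).
  b_1=1 ≤ 1
  b_2=1 ≤ 2
  b_3=1 ≤ 3
  b_4=1 ≤ 4
  b_5=1 ≤ 5
  b_6=2 ≤ 6
  b_7=8 > 7
  fails at i=7 ⇒ NO

NO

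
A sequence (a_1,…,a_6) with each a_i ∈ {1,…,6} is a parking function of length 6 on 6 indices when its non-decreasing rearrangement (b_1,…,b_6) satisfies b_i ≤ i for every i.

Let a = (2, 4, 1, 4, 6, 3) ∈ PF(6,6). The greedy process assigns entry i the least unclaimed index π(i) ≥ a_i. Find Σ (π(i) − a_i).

1

Σπ = 21 ({1..6} each once); Σa = 2+4+1+4+6+3 = 20; disp = 21−20 = 1.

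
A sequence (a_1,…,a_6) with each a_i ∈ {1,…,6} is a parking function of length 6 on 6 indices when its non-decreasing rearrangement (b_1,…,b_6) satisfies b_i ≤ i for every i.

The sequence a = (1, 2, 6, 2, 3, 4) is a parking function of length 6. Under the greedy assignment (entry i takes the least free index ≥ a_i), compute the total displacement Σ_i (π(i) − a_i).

Σπ = 6·7/2 = 21 (π permutes [6]); Σa = 1+2+6+2+3+4 = 18; disp = 21−18 = 3.

3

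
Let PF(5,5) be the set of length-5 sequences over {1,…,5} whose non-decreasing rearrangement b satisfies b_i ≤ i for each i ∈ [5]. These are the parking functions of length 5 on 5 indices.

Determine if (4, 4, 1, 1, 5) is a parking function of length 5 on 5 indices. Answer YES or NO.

NO

Order a: b = (1, 1, 4, 4, 5).
  b_1=1 ≤ 1
  b_2=1 ≤ 2
  b_3=4 > 3
  fails at i=3 ⇒ NO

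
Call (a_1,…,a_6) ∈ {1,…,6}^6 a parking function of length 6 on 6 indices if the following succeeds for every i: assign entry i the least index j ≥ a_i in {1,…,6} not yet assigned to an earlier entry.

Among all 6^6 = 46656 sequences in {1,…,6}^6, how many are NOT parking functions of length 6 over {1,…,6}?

#PF = (7−6)·7^(6−1) = 1×16807 = 16807 (Pollak)
One tuple (3,6,6,5,3,6) → sorted (3,3,5,6,6,6): b_1=3>1, not a PF.
Total 46656; non-PF = 46656−16807 = 29849

29849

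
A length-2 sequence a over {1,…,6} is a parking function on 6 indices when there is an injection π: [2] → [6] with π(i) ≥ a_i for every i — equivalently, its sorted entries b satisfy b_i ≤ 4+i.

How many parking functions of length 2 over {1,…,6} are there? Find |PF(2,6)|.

35

#PF = 5·7^1 = 5 · 7 = 35 (Konheim–Weiss)
Example (4,1) → sorted (1,4): b_i ≤ 4+i ∀i, a PF.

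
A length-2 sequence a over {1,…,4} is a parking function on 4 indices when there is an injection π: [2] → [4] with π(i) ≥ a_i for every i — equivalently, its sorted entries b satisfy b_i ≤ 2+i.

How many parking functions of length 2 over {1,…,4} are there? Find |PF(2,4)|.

15

|PF(2,4)| = (4−2+1)·(4+1)^(2−1) = 3×5 = 15 (Konheim–Weiss)
Example (2,1) → sorted (1,2): b_i ≤ 2+i ∀i, a PF.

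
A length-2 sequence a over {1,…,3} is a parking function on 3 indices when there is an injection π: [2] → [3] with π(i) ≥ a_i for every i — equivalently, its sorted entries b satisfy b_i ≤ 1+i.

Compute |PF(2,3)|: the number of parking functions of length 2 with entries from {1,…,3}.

8

#PF = (3+1−2)·(3+1)^{2−1} = 2·4 = 8 (Pollak)
Example (2,2) → sorted (2,2): b_i ≤ 1+i ∀i, a PF.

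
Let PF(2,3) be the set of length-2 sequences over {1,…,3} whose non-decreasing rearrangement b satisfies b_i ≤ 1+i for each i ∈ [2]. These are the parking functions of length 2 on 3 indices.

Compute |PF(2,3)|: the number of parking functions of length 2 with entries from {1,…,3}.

8

#PF = (4−2)·4^(2−1) = 2·4 = 8
E.g. (2,1) → sorted (1,2): b_i ≤ 1+i ∀i, a PF.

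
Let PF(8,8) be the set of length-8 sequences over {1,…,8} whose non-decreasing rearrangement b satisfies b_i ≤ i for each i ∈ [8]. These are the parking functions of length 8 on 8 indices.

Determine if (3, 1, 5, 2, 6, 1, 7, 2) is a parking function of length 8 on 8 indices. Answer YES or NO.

YES

Sorted: b = (1, 1, 2, 2, 3, 5, 6, 7).
  b_1=1 ≤ 1
  b_2=1 ≤ 2
  b_3=2 ≤ 3
  b_4=2 ≤ 4
  b_5=3 ≤ 5
  b_6=5 ≤ 6
  b_7=6 ≤ 7
  b_8=7 ≤ 8
All bounds hold ⇒ YES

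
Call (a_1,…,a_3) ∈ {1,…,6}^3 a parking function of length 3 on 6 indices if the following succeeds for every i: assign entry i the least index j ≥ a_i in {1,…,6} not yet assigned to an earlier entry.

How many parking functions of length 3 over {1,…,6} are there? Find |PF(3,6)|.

196

Count = 4·7^2 = 4·49 = 196 [KW]
One tuple (2,5,3) → sorted (2,3,5): b_i ≤ 3+i ∀i, a PF.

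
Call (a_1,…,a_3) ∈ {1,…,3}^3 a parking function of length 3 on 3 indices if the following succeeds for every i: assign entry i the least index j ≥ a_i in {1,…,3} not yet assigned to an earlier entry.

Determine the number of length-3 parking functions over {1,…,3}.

16

Count = (4−3)·4^(3−1) = 1 · 16 = 16 [KW]
Check (1,3,1) → sorted (1,1,3): b_i ≤ i ∀i, a PF.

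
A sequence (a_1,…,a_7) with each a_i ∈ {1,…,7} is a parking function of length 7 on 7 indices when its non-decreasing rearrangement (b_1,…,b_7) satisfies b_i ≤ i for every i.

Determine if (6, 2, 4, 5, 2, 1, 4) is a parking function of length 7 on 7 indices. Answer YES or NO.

YES

Rearranged: b = (1, 2, 2, 4, 4, 5, 6).
  b_1=1 ≤ 1
  b_2=2 ≤ 2
  b_3=2 ≤ 3
  b_4=4 ≤ 4
  b_5=4 ≤ 5
  b_6=5 ≤ 6
  b_7=6 ≤ 7
All bounds hold ⇒ YES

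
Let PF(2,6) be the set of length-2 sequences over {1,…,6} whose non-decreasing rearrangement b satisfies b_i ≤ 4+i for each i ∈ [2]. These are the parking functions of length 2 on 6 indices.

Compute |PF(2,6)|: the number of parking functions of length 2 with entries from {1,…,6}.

35

|PF(2,6)| = (6−2+1)·(6+1)^(2−1) = 5×7 = 35 (Konheim–Weiss)
E.g. (4,3) → sorted (3,4): b_i ≤ 4+i ∀i, a PF.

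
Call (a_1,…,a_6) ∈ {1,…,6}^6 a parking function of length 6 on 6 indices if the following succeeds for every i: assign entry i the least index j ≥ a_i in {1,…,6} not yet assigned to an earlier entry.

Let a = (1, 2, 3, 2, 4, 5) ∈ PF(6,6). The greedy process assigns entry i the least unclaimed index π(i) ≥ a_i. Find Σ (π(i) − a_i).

Σπ = 6·7/2 = 21 (π permutes [6]); Σa = 1+2+3+2+4+5 = 17; disp = 21−17 = 4.

4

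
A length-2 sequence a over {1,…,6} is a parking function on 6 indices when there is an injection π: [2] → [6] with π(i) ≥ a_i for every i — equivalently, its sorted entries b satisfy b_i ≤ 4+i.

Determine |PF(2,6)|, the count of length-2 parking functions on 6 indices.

35

|PF| = 5·7^1 = 5 · 7 = 35
E.g. (3,1) → sorted (1,3): b_i ≤ 4+i ∀i, a PF.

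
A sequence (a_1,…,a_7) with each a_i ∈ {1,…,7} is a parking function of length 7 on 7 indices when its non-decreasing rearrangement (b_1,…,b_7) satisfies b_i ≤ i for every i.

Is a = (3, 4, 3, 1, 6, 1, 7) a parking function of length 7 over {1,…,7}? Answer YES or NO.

YES

Sorted: b = (1, 1, 3, 3, 4, 6, 7).
  b_1=1 ≤ 1
  b_2=1 ≤ 2
  b_3=3 ≤ 3
  b_4=3 ≤ 4
  b_5=4 ≤ 5
  b_6=6 ≤ 6
  b_7=7 ≤ 7
All bounds hold ⇒ YES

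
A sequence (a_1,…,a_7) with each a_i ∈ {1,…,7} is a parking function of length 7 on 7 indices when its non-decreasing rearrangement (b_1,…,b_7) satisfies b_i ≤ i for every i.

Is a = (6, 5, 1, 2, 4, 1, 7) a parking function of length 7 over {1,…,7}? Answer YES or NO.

YES

Rearranged: b = (1, 1, 2, 4, 5, 6, 7).
  b_1=1 ≤ 1
  b_2=1 ≤ 2
  b_3=2 ≤ 3
  b_4=4 ≤ 4
  b_5=5 ≤ 5
  b_6=6 ≤ 6
  b_7=7 ≤ 7
All bounds hold ⇒ YES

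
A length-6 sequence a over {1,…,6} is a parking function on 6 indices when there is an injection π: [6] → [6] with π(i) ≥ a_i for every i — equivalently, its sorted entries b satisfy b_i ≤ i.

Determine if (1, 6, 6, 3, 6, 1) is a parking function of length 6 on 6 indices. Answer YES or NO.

Sorted: b = (1, 1, 3, 6, 6, 6).
  b_1=1 ≤ 1
  b_2=1 ≤ 2
  b_3=3 ≤ 3
  b_4=6 > 4
  fails at i=4 ⇒ NO

NO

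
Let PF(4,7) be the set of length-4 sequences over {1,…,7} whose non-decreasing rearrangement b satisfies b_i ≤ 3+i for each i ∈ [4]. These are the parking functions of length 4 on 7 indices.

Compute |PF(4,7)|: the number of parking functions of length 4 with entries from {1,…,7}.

|PF(4,7)| = (8−4)·8^(4−1) = 4×512 = 2048 (Konheim–Weiss)
Check (3,6,6,2) → sorted (2,3,6,6): b_i ≤ 3+i ∀i, a PF.

2048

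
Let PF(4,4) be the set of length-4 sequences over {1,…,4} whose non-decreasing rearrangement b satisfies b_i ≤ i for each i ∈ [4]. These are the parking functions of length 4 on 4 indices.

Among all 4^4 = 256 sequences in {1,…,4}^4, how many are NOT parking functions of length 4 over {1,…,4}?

|PF(4,4)| = (4−4+1)·(4+1)^(4−1) = 1×125 = 125 [KW]
Example (4,4,1,4) → sorted (1,4,4,4): b_2=4>2, not a PF.
4^4 − 125 = 256 − 125 = 131

131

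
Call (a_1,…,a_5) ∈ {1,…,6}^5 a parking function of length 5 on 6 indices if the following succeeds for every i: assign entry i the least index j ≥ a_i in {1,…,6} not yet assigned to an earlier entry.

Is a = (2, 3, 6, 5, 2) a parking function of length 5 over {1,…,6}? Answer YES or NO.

Sorted: b = (2, 2, 3, 5, 6).
  b_1=2 ≤ 2
  b_2=2 ≤ 3
  b_3=3 ≤ 4
  b_4=5 ≤ 5
  b_5=6 ≤ 6
All bounds hold ⇒ YES

YES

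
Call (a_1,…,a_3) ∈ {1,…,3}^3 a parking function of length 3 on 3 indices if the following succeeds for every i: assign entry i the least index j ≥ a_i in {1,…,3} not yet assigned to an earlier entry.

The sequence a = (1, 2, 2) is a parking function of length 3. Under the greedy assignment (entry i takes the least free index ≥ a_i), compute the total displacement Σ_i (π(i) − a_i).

Σπ = 6 ({1..3} each once); Σa = 1+2+2 = 5; disp = 6−5 = 1.

1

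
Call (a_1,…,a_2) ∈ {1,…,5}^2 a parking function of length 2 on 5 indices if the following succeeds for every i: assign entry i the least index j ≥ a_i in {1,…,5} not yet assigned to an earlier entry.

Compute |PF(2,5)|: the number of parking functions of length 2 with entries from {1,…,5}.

24

|PF| = 4·6^1 = 4×6 = 24 (Konheim–Weiss)
Example (3,1) → sorted (1,3): b_i ≤ 3+i ∀i, a PF.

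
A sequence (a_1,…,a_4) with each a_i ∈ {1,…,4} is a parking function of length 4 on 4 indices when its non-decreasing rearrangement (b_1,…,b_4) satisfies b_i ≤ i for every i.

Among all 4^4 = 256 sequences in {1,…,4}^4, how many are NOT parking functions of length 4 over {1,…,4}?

131

#PF = (4+1−4)·(4+1)^{4−1} = 1×125 = 125 [KW]
E.g. (2,4,2,4) → sorted (2,2,4,4): b_1=2>1, not a PF.
Total 256; non-PF = 256−125 = 131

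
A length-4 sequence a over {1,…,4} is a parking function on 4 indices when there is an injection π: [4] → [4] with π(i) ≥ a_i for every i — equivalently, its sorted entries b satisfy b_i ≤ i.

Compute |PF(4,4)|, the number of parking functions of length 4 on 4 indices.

Count = (4−4+1)·(4+1)^(4−1) = 1 · 125 = 125
Check (1,1,4,2) → sorted (1,1,2,4): b_i ≤ i ∀i, a PF.

125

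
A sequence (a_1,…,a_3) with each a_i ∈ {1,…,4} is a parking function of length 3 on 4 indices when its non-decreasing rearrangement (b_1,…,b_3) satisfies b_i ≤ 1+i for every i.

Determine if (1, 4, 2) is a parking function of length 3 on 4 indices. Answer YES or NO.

YES

Sorted: b = (1, 2, 4).
  b_1=1 ≤ 2
  b_2=2 ≤ 3
  b_3=4 ≤ 4
All bounds hold ⇒ YES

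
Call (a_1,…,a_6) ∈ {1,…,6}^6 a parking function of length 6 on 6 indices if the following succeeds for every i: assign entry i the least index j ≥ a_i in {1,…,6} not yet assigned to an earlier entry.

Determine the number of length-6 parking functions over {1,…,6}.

16807

#PF = (7−6)·7^(6−1) = 1 · 16807 = 16807 (Pollak)
One tuple (3,3,4,1,4,2) → sorted (1,2,3,3,4,4): b_i ≤ i ∀i, a PF.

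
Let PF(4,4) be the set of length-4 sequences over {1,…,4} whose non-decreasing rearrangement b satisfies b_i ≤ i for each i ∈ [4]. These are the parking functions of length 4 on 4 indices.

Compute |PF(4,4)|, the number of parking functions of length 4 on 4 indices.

125

|PF(4,4)| = (4−4+1)·(4+1)^(4−1) = 1×125 = 125 (Pollak)
One tuple (2,4,2,1) → sorted (1,2,2,4): b_i ≤ i ∀i, a PF.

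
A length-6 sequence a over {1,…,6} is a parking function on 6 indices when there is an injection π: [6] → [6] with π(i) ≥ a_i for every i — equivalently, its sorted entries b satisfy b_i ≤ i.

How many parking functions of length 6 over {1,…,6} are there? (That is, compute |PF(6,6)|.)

|PF| = 1·7^5 = 1×16807 = 16807 (Pollak)
Example (4,2,5,1,3,1) → sorted (1,1,2,3,4,5): b_i ≤ i ∀i, a PF.

16807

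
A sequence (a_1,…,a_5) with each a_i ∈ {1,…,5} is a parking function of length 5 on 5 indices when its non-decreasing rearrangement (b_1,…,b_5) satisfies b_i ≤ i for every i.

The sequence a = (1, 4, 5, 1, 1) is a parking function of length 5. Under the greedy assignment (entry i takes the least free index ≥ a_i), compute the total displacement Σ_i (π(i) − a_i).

3

Σπ = 5·6/2 = 15 (π permutes [5]); Σa = 1+4+5+1+1 = 12; disp = 15−12 = 3.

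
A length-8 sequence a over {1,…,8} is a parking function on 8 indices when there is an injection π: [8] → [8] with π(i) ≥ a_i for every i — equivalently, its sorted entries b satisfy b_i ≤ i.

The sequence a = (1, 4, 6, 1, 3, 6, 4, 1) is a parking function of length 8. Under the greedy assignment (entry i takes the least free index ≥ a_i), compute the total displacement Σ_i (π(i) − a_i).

10

Σπ = 36 ({1..8} each once); Σa = 1+4+6+1+3+6+4+1 = 26; disp = 36−26 = 10.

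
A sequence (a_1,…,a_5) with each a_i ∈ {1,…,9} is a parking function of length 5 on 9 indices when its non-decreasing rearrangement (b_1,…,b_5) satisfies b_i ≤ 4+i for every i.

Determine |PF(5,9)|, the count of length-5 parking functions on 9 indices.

50000

Count = (9+1−5)·(9+1)^{5−1} = 5×10000 = 50000 (Konheim–Weiss)
One tuple (2,4,6,2,2) → sorted (2,2,2,4,6): b_i ≤ 4+i ∀i, a PF.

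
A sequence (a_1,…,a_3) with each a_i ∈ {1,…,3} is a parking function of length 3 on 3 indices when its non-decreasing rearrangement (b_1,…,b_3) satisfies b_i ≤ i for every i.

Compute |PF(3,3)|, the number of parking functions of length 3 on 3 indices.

|PF| = 1·4^2 = 1 · 16 = 16 (Konheim–Weiss)
Check (3,1,1) → sorted (1,1,3): b_i ≤ i ∀i, a PF.

16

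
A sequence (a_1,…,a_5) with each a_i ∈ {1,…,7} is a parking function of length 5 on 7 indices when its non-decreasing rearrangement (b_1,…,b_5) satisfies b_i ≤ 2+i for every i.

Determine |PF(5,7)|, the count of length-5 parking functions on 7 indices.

|PF(5,7)| = (7−5+1)·(7+1)^(5−1) = 3·4096 = 12288 (Konheim–Weiss)
Example (3,2,5,6,5) → sorted (2,3,5,5,6): b_i ≤ 2+i ∀i, a PF.

12288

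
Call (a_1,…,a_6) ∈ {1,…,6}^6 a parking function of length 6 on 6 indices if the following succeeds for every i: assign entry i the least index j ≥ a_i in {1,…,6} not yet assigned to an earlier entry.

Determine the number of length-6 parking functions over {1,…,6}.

16807

#PF = (6+1−6)·(6+1)^{6−1} = 1 · 16807 = 16807 (Pollak)
E.g. (2,4,1,4,1,3) → sorted (1,1,2,3,4,4): b_i ≤ i ∀i, a PF.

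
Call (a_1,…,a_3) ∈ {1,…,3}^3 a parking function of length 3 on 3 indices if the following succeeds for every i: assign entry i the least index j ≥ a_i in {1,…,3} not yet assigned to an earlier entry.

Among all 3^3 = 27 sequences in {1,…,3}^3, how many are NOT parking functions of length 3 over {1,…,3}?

11

#PF = (4−3)·4^(3−1) = 1 · 16 = 16 (Pollak)
One tuple (3,1,3) → sorted (1,3,3): b_2=3>2, not a PF.
So 27 − 16 = 11 fail.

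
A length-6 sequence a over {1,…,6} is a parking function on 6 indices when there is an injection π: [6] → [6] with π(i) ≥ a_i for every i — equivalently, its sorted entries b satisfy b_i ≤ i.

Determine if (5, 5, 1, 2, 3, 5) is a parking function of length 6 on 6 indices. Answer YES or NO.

NO

Sorted: b = (1, 2, 3, 5, 5, 5).
  b_1=1 ≤ 1
  b_2=2 ≤ 2
  b_3=3 ≤ 3
  b_4=5 > 4
  fails at i=4 ⇒ NO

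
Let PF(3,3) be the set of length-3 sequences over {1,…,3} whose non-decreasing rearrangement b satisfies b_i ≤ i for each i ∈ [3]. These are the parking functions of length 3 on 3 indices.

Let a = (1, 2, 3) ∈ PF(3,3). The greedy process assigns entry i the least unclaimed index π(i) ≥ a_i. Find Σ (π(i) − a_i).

Σπ = 6 ({1..3} each once); Σa = 1+2+3 = 6; disp = 6−6 = 0.

0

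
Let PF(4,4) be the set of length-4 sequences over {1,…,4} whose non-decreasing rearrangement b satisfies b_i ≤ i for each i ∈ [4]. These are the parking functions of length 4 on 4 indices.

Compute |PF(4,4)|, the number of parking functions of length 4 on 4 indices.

#PF = (4+1−4)·(4+1)^{4−1} = 1 · 125 = 125
One tuple (2,3,1,3) → sorted (1,2,3,3): b_i ≤ i ∀i, a PF.

125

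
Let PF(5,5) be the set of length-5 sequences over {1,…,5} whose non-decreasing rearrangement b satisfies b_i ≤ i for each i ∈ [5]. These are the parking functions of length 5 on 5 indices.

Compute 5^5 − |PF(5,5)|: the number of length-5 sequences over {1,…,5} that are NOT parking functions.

Count = (5−5+1)·(5+1)^(5−1) = 1·1296 = 1296
One tuple (2,5,3,5,5) → sorted (2,3,5,5,5): b_1=2>1, not a PF.
5^5 − 1296 = 3125 − 1296 = 1829

1829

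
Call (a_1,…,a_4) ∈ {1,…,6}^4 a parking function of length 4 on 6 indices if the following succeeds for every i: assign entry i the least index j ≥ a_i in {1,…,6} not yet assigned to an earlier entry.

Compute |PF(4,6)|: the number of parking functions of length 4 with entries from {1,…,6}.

|PF| = (6+1−4)·(6+1)^{4−1} = 3×343 = 1029 (Pollak)
E.g. (6,3,1,4) → sorted (1,3,4,6): b_i ≤ 2+i ∀i, a PF.

1029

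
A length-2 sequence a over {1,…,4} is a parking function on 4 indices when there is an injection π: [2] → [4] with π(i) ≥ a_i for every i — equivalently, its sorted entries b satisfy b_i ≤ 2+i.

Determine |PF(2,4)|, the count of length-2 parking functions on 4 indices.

|PF| = (4+1−2)·(4+1)^{2−1} = 3·5 = 15 [KW]
Example (1,3) → sorted (1,3): b_i ≤ 2+i ∀i, a PF.

15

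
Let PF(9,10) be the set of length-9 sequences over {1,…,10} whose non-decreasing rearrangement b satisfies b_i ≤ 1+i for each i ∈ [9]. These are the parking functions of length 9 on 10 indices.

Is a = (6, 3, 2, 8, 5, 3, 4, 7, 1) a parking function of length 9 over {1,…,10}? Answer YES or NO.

Sorted: b = (1, 2, 3, 3, 4, 5, 6, 7, 8).
  b_1=1 ≤ 2
  b_2=2 ≤ 3
  b_3=3 ≤ 4
  b_4=3 ≤ 5
  b_5=4 ≤ 6
  b_6=5 ≤ 7
  b_7=6 ≤ 8
  b_8=7 ≤ 9
  b_9=8 ≤ 10
All bounds hold ⇒ YES

YES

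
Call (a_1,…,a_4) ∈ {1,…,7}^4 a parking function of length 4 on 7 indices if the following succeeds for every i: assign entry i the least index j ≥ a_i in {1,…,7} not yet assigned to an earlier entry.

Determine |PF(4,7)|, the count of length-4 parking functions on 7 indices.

Count = 4·8^3 = 4×512 = 2048 (Pollak)
Check (4,4,6,5) → sorted (4,4,5,6): b_i ≤ 3+i ∀i, a PF.

2048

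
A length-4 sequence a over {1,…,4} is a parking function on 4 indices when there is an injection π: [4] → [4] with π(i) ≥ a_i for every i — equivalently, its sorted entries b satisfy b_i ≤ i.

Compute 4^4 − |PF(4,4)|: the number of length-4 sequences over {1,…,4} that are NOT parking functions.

131

|PF(4,4)| = (4+1−4)·(4+1)^{4−1} = 1·125 = 125 [KW]
E.g. (2,4,3,3) → sorted (2,3,3,4): b_1=2>1, not a PF.
4^4 − 125 = 256 − 125 = 131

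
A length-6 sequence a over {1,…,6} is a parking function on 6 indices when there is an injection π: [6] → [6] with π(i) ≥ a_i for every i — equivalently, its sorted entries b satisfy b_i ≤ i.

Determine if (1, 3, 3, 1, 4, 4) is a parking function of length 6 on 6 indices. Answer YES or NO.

YES

Rearranged: b = (1, 1, 3, 3, 4, 4).
  b_1=1 ≤ 1
  b_2=1 ≤ 2
  b_3=3 ≤ 3
  b_4=3 ≤ 4
  b_5=4 ≤ 5
  b_6=4 ≤ 6
All bounds hold ⇒ YES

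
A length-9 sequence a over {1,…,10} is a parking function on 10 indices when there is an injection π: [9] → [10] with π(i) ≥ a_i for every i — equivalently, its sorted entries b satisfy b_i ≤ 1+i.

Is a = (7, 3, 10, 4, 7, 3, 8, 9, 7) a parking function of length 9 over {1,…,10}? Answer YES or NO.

NO

Rearranged: b = (3, 3, 4, 7, 7, 7, 8, 9, 10).
  b_1=3 > 2
  fails at i=1 ⇒ NO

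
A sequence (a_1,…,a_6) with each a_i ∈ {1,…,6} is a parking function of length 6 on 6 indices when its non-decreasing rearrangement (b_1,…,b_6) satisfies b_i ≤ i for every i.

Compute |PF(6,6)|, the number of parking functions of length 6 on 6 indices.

Count = 1·7^5 = 1·16807 = 16807 [KW]
E.g. (1,5,4,2,6,2) → sorted (1,2,2,4,5,6): b_i ≤ i ∀i, a PF.

16807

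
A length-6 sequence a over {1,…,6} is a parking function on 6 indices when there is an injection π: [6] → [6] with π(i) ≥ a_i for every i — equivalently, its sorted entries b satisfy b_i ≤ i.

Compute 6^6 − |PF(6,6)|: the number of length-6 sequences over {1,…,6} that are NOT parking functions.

29849

Count = (6−6+1)·(6+1)^(6−1) = 1·16807 = 16807 [KW]
Example (5,6,6,6,5,6) → sorted (5,5,6,6,6,6): b_1=5>1, not a PF.
So 46656 − 16807 = 29849 fail.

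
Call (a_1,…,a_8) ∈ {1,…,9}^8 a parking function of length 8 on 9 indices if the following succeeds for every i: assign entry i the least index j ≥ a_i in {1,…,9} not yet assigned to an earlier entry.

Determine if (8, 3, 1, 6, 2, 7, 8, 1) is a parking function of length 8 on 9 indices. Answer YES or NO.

Sorted: b = (1, 1, 2, 3, 6, 7, 8, 8).
  b_1=1 ≤ 2
  b_2=1 ≤ 3
  b_3=2 ≤ 4
  b_4=3 ≤ 5
  b_5=6 ≤ 6
  b_6=7 ≤ 7
  b_7=8 ≤ 8
  b_8=8 ≤ 9
All bounds hold ⇒ YES

YES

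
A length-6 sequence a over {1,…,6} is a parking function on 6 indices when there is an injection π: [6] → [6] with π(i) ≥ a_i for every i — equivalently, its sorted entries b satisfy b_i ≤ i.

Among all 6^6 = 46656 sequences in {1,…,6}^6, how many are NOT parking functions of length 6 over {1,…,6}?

29849

#PF = (6−6+1)·(6+1)^(6−1) = 1 · 16807 = 16807
One tuple (6,5,2,6,1,5) → sorted (1,2,5,5,6,6): b_3=5>3, not a PF.
6^6 − 16807 = 46656 − 16807 = 29849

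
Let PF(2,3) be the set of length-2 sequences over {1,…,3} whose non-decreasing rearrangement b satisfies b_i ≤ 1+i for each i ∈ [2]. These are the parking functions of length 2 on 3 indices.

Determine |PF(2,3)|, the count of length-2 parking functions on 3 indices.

8

|PF| = (3+1−2)·(3+1)^{2−1} = 2·4 = 8
E.g. (2,1) → sorted (1,2): b_i ≤ 1+i ∀i, a PF.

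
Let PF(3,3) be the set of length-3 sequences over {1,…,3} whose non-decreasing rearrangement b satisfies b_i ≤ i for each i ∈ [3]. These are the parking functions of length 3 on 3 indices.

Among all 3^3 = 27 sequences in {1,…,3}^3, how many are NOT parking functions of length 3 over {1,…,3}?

|PF| = (3−3+1)·(3+1)^(3−1) = 1×16 = 16 (Pollak)
Example (3,3,3) → sorted (3,3,3): b_1=3>1, not a PF.
Total 27; non-PF = 27−16 = 11

11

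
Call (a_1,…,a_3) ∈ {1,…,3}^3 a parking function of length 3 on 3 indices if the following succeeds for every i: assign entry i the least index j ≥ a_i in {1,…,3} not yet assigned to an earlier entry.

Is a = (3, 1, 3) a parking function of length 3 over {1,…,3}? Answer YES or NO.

NO

Sorted: b = (1, 3, 3).
  b_1=1 ≤ 1
  b_2=3 > 2
  fails at i=2 ⇒ NO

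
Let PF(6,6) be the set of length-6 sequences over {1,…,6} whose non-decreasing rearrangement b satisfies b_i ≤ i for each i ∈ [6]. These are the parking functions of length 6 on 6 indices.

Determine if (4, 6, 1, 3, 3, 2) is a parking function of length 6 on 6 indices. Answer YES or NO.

Sorted: b = (1, 2, 3, 3, 4, 6).
  b_1=1 ≤ 1
  b_2=2 ≤ 2
  b_3=3 ≤ 3
  b_4=3 ≤ 4
  b_5=4 ≤ 5
  b_6=6 ≤ 6
All bounds hold ⇒ YES

YES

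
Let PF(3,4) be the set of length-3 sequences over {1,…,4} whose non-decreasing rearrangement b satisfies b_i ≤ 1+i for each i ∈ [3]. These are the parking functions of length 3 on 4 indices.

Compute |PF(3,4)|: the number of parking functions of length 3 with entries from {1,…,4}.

#PF = (4+1−3)·(4+1)^{3−1} = 2·25 = 50 (Konheim–Weiss)
Check (1,2,3) → sorted (1,2,3): b_i ≤ 1+i ∀i, a PF.

50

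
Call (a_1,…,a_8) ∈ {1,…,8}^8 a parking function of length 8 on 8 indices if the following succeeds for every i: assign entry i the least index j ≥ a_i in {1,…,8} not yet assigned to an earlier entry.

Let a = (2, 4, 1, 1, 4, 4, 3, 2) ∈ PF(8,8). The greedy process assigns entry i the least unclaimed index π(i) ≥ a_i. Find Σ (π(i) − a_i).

Σπ(i) = 1+…+8 = 36; Σa = 2+4+1+1+4+4+3+2 = 21; disp = 36−21 = 15.

15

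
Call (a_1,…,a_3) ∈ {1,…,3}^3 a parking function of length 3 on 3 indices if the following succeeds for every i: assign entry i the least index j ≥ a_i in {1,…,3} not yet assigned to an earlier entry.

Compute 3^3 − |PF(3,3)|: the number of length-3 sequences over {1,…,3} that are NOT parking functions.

Count = (3+1−3)·(3+1)^{3−1} = 1·16 = 16 (Pollak)
Check (2,2,3) → sorted (2,2,3): b_1=2>1, not a PF.
Total 27; non-PF = 27−16 = 11

11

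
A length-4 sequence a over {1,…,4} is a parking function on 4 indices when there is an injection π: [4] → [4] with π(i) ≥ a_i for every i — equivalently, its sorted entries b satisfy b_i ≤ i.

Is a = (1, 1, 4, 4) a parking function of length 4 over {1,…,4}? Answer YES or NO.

Sorted: b = (1, 1, 4, 4).
  b_1=1 ≤ 1
  b_2=1 ≤ 2
  b_3=4 > 3
  fails at i=3 ⇒ NO

NO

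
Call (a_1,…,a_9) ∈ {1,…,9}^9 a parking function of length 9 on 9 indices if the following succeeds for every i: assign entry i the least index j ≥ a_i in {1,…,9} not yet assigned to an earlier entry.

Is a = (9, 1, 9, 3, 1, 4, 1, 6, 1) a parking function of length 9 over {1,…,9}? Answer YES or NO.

NO

Rearranged: b = (1, 1, 1, 1, 3, 4, 6, 9, 9).
  b_1=1 ≤ 1
  b_2=1 ≤ 2
  b_3=1 ≤ 3
  b_4=1 ≤ 4
  b_5=3 ≤ 5
  b_6=4 ≤ 6
  b_7=6 ≤ 7
  b_8=9 > 8
  fails at i=8 ⇒ NO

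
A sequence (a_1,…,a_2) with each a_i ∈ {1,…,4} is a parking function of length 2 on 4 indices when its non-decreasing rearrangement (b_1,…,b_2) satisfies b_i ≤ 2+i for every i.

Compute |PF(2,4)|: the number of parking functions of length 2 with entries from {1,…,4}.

15

Count = (5−2)·5^(2−1) = 3·5 = 15
E.g. (4,1) → sorted (1,4): b_i ≤ 2+i ∀i, a PF.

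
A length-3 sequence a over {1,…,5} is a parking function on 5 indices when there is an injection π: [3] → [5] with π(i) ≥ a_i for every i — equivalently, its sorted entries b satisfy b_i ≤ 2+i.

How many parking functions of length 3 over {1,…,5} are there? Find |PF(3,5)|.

108

|PF| = 3·6^2 = 3×36 = 108
One tuple (1,2,1) → sorted (1,1,2): b_i ≤ 2+i ∀i, a PF.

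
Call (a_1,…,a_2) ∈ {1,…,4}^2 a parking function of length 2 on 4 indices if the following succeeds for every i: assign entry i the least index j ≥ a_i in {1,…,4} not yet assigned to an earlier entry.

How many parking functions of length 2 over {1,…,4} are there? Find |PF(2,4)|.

|PF| = 3·5^1 = 3·5 = 15
Example (4,3) → sorted (3,4): b_i ≤ 2+i ∀i, a PF.

15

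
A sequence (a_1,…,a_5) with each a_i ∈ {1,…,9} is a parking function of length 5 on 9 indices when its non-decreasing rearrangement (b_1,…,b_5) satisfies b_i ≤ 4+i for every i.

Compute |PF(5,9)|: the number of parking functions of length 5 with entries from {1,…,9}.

50000

#PF = (9+1−5)·(9+1)^{5−1} = 5·10000 = 50000 [KW]
One tuple (6,7,2,4,7) → sorted (2,4,6,7,7): b_i ≤ 4+i ∀i, a PF.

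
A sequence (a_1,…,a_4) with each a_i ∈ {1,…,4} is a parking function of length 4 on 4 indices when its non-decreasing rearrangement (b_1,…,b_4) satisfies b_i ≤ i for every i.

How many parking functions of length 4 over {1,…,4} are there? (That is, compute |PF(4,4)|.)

125

|PF(4,4)| = 1·5^3 = 1×125 = 125 (Konheim–Weiss)
Check (1,2,2,2) → sorted (1,2,2,2): b_i ≤ i ∀i, a PF.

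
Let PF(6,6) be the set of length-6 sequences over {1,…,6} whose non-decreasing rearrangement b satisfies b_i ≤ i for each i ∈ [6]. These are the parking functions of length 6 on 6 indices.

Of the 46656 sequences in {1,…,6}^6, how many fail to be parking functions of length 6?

29849

|PF| = (6−6+1)·(6+1)^(6−1) = 1×16807 = 16807 [KW]
Check (6,1,6,1,6,3) → sorted (1,1,3,6,6,6): b_4=6>4, not a PF.
Total 46656; non-PF = 46656−16807 = 29849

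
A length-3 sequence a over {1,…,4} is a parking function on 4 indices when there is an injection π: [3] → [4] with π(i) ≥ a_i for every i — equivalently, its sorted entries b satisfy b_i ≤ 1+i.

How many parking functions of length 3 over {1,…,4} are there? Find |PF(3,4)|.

50

|PF| = 2·5^2 = 2·25 = 50 [KW]
E.g. (1,2,4) → sorted (1,2,4): b_i ≤ 1+i ∀i, a PF.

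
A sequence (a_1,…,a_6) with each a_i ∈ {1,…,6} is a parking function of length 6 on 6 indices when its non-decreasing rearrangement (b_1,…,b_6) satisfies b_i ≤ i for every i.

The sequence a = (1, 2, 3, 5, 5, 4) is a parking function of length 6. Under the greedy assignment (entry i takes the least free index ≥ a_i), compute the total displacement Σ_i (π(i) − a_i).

1

Σπ(i) = 1+…+6 = 21; Σa = 1+2+3+5+5+4 = 20; disp = 21−20 = 1.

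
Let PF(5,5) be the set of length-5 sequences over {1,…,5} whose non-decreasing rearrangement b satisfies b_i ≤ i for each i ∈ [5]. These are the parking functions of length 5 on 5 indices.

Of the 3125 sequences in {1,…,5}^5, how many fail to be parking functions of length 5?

|PF(5,5)| = (5+1−5)·(5+1)^{5−1} = 1 · 1296 = 1296 [KW]
Example (2,4,2,5,4) → sorted (2,2,4,4,5): b_1=2>1, not a PF.
Total 3125; non-PF = 3125−1296 = 1829

1829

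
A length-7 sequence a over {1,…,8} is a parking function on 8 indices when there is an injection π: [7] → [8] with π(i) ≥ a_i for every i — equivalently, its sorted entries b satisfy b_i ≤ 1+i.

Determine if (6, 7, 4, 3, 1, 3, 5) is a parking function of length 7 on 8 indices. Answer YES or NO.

Rearranged: b = (1, 3, 3, 4, 5, 6, 7).
  b_1=1 ≤ 2
  b_2=3 ≤ 3
  b_3=3 ≤ 4
  b_4=4 ≤ 5
  b_5=5 ≤ 6
  b_6=6 ≤ 7
  b_7=7 ≤ 8
All bounds hold ⇒ YES

YES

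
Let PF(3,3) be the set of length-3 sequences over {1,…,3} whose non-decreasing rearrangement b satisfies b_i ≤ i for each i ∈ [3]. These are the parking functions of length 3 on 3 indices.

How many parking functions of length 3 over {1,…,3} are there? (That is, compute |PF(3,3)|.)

|PF(3,3)| = (3−3+1)·(3+1)^(3−1) = 1·16 = 16 (Pollak)
One tuple (3,1,1) → sorted (1,1,3): b_i ≤ i ∀i, a PF.

16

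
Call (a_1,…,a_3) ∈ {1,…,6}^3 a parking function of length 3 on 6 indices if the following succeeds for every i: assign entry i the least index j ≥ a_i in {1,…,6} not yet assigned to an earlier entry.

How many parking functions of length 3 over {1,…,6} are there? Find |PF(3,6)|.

|PF(3,6)| = (7−3)·7^(3−1) = 4·49 = 196 (Konheim–Weiss)
One tuple (2,4,6) → sorted (2,4,6): b_i ≤ 3+i ∀i, a PF.

196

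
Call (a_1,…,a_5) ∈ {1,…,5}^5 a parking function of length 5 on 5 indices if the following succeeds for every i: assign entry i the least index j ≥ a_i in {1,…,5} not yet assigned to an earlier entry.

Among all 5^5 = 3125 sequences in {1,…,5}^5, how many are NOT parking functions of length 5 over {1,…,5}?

#PF = (5+1−5)·(5+1)^{5−1} = 1 · 1296 = 1296 (Pollak)
E.g. (3,3,5,4,1) → sorted (1,3,3,4,5): b_2=3>2, not a PF.
Total 3125; non-PF = 3125−1296 = 1829

1829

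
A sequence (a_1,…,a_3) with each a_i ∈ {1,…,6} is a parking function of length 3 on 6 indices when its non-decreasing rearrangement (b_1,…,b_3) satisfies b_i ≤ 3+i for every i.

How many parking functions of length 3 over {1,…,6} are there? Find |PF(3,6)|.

196

|PF(3,6)| = (6−3+1)·(6+1)^(3−1) = 4 · 49 = 196 (Pollak)
One tuple (6,1,4) → sorted (1,4,6): b_i ≤ 3+i ∀i, a PF.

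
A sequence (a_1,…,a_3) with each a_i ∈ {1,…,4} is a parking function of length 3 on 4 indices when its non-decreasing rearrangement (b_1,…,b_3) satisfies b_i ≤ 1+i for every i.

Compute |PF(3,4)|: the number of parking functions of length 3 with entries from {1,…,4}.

Count = (5−3)·5^(3−1) = 2×25 = 50 [KW]
E.g. (2,4,2) → sorted (2,2,4): b_i ≤ 1+i ∀i, a PF.

50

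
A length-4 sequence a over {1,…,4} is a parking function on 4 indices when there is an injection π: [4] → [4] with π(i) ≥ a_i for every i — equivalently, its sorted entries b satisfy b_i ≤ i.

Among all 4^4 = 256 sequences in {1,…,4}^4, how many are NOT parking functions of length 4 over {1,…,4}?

#PF = 1·5^3 = 1·125 = 125 [KW]
One tuple (4,4,2,2) → sorted (2,2,4,4): b_1=2>1, not a PF.
4^4 − 125 = 256 − 125 = 131

131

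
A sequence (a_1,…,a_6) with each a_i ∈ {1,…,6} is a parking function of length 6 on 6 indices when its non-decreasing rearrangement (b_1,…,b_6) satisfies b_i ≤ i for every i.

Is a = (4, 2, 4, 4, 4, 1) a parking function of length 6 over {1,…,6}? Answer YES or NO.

Order a: b = (1, 2, 4, 4, 4, 4).
  b_1=1 ≤ 1
  b_2=2 ≤ 2
  b_3=4 > 3
  fails at i=3 ⇒ NO

NO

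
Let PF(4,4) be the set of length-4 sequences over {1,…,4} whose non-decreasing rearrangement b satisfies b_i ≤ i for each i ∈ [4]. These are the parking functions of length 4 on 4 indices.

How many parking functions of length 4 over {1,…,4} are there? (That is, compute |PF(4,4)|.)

|PF(4,4)| = 1·5^3 = 1·125 = 125 [KW]
One tuple (1,3,1,2) → sorted (1,1,2,3): b_i ≤ i ∀i, a PF.

125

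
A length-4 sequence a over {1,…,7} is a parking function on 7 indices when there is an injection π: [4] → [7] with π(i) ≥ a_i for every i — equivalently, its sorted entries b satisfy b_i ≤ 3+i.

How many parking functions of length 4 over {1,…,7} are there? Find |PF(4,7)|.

2048

Count = 4·8^3 = 4·512 = 2048 (Pollak)
Example (7,4,4,5) → sorted (4,4,5,7): b_i ≤ 3+i ∀i, a PF.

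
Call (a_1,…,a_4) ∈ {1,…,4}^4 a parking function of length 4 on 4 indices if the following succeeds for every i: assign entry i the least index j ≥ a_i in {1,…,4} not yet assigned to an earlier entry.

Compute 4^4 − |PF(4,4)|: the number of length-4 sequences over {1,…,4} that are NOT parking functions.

131

Count = (4+1−4)·(4+1)^{4−1} = 1×125 = 125 (Pollak)
E.g. (4,1,1,4) → sorted (1,1,4,4): b_3=4>3, not a PF.
Total 256; non-PF = 256−125 = 131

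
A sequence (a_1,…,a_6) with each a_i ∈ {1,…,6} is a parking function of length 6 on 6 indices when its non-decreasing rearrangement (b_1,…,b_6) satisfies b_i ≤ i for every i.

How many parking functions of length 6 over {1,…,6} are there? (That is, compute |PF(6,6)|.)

16807

Count = 1·7^5 = 1×16807 = 16807 (Konheim–Weiss)
Example (4,1,5,4,2,1) → sorted (1,1,2,4,4,5): b_i ≤ i ∀i, a PF.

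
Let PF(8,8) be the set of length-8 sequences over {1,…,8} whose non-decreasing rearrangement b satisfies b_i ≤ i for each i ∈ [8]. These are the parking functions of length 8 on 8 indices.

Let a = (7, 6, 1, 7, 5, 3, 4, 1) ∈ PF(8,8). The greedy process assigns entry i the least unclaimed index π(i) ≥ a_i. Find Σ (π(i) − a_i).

2

Σπ = 8·9/2 = 36 (π permutes [8]); Σa = 7+6+1+7+5+3+4+1 = 34; disp = 36−34 = 2.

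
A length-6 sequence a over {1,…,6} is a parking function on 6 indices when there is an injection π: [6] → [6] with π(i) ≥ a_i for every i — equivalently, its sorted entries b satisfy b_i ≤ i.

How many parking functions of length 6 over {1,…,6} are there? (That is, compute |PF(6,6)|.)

|PF(6,6)| = (7−6)·7^(6−1) = 1·16807 = 16807 [KW]
One tuple (3,1,1,2,2,1) → sorted (1,1,1,2,2,3): b_i ≤ i ∀i, a PF.

16807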